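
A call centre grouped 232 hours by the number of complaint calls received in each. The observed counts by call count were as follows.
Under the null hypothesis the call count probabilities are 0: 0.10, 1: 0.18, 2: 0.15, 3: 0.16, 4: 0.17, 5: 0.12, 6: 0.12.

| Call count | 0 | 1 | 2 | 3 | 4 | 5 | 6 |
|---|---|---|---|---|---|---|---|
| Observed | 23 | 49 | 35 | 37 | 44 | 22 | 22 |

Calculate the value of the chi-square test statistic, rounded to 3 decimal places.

4.236

Expected counts E_i = n·p_i: 232×0.10 = 23.2, 232×0.18 = 41.76, 232×0.15 = 34.8, 232×0.16 = 37.12, 232×0.17 = 39.44, 232×0.12 = 27.84, 232×0.12 = 27.84.
cat         O        E   (O−E)²/E
0          23     23.2     0.0017
1          49    41.76     1.2552
2          35     34.8     0.0011
3          37    37.12     0.0004
4          44    39.44     0.5272
5          22    27.84     1.2251
6          22    27.84     1.2251
Sum = 4.236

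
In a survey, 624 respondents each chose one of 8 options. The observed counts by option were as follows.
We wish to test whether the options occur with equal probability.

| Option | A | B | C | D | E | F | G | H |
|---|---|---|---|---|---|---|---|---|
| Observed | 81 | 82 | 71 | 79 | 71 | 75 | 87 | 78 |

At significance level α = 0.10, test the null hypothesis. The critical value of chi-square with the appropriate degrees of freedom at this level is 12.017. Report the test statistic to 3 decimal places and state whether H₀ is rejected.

2.744; do not reject

Under H₀ each category has probability 1/8, so each expected count is 624/8 = 78.
cat         O        E   (O−E)²/E
A          81       78     0.1154
B          82       78     0.2051
C          71       78     0.6282
D          79       78     0.0128
E          71       78     0.6282
F          75       78     0.1154
G          87       78     1.0385
H          78       78     0.0000
Sum = 2.744
df = 7. Since 2.744 < 12.017, we do not reject H₀.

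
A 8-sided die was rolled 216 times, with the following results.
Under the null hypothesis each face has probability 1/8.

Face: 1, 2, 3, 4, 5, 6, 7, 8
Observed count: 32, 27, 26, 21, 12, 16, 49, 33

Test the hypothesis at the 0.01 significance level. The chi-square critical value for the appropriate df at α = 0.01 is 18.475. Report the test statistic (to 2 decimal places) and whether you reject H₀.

Expected count for each of the 8 categories: 216/8 = 27.
χ² = (32−27)²/27 + (27−27)²/27 + (26−27)²/27 + (21−27)²/27 + (12−27)²/27 + (16−27)²/27 + (49−27)²/27 + (33−27)²/27
   = 0.926 + 0.000 + 0.037 + 1.333 + 8.333 + 4.481 + 17.926 + 1.333
Sum = 34.37
df = 7. Since 34.37 > 18.475, we reject H₀.

34.37; reject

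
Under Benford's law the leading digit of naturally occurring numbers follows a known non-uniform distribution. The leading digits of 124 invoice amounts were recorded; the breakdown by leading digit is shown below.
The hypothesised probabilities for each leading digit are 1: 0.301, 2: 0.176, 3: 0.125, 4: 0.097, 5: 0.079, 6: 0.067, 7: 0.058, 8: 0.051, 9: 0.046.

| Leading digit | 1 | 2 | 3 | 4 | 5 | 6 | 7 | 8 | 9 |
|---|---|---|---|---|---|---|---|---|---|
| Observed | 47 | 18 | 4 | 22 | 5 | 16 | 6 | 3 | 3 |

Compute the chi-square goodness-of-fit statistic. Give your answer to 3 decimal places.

32.674

Expected counts E_i = n·p_i: 124×0.301 = 37.324, 124×0.176 = 21.824, 124×0.125 = 15.5, 124×0.097 = 12.028, 124×0.079 = 9.796, 124×0.067 = 8.308, 124×0.058 = 7.192, 124×0.051 = 6.324, 124×0.046 = 5.704.
cat         O        E   (O−E)²/E
1          47   37.324     2.5084
2          18   21.824     0.6700
3           4     15.5     8.5323
4          22   12.028     8.2674
5           5    9.796     2.3481
6          16    8.308     7.1217
7           6    7.192     0.1976
8           3    6.324     1.7471
9           3    5.704     1.2818
Sum = 32.674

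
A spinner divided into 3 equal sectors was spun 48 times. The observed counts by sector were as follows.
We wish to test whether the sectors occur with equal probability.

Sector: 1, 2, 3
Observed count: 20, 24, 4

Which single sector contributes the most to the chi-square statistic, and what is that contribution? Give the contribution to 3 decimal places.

Expected count for each of the 3 categories: 48/3 = 16.
1: (20 − 16)²/16 = 16/16 = 1.0000
2: (24 − 16)²/16 = 64/16 = 4.0000
3: (4 − 16)²/16 = 144/16 = 9.0000
The largest term is for 3: 9.000.

3, 9.000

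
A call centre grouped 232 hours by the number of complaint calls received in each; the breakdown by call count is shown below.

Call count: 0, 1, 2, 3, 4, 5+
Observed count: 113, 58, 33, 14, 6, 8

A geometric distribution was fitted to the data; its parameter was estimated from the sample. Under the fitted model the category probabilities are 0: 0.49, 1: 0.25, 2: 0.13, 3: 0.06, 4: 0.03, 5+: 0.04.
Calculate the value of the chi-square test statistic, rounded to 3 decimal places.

Expected counts E_i = n·p_i: 232×0.49 = 113.68, 232×0.25 = 58, 232×0.13 = 30.16, 232×0.06 = 13.92, 232×0.03 = 6.96, 232×0.04 = 9.28.
cat         O        E   (O−E)²/E
0         113   113.68     0.0041
1          58       58     0.0000
2          33    30.16     0.2674
3          14    13.92     0.0005
4           6     6.96     0.1324
5+          8     9.28     0.1766
Sum = 0.581

0.581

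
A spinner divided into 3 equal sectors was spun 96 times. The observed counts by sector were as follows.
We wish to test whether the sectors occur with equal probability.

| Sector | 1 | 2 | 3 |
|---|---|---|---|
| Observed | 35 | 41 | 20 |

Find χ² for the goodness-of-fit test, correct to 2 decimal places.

Expected count for each of the 3 categories: 96/3 = 32.
χ² = (35−32)²/32 + (41−32)²/32 + (20−32)²/32
   = 0.281 + 2.531 + 4.500
Sum = 7.31

7.31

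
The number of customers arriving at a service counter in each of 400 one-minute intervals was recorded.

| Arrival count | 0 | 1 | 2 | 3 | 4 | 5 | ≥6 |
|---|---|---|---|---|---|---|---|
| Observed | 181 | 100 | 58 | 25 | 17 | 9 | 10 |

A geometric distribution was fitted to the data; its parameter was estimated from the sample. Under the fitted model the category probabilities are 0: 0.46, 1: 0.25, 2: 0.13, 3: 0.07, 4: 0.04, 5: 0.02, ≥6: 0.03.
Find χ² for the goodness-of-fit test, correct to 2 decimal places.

Expected counts E_i = n·p_i: 400×0.46 = 184, 400×0.25 = 100, 400×0.13 = 52, 400×0.07 = 28, 400×0.04 = 16, 400×0.02 = 8, 400×0.03 = 12.
cat         O        E   (O−E)²/E
0         181      184      0.049
1         100      100      0.000
2          58       52      0.692
3          25       28      0.321
4          17       16      0.063
5           9        8      0.125
≥6         10       12      0.333
Sum = 1.58

1.58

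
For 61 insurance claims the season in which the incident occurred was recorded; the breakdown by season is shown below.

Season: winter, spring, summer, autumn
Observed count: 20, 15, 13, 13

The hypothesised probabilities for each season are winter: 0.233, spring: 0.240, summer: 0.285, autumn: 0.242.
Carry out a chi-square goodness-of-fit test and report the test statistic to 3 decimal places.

Expected counts E_i = n·p_i: 61×0.233 = 14.213, 61×0.240 = 14.64, 61×0.285 = 17.385, 61×0.242 = 14.762.
χ² = (20−14.213)²/14.213 + (15−14.64)²/14.64 + (13−17.385)²/17.385 + (13−14.762)²/14.762
   = 2.3562 + 0.0089 + 1.1060 + 0.2103
Sum = 3.681

3.681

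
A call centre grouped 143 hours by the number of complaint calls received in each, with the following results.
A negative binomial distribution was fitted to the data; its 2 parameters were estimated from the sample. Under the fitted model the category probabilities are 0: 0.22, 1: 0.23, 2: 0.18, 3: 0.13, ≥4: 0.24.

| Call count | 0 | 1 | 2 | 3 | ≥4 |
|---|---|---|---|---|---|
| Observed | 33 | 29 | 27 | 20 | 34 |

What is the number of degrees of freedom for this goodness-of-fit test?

There are k = 5 categories and 2 parameters estimated from the data, so df = 5 − 1 − 2 = 2.

2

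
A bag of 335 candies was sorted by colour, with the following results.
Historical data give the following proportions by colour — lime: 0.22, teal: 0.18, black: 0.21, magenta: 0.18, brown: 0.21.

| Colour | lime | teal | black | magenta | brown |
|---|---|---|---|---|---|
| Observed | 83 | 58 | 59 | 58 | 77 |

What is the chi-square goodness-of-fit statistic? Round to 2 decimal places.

Expected counts E_i = n·p_i: 335×0.22 = 73.7, 335×0.18 = 60.3, 335×0.21 = 70.35, 335×0.18 = 60.3, 335×0.21 = 70.35.
χ² = (83−73.7)²/73.7 + (58−60.3)²/60.3 + (59−70.35)²/70.35 + (58−60.3)²/60.3 + (77−70.35)²/70.35
   = 1.174 + 0.088 + 1.831 + 0.088 + 0.629
Sum = 3.81

3.81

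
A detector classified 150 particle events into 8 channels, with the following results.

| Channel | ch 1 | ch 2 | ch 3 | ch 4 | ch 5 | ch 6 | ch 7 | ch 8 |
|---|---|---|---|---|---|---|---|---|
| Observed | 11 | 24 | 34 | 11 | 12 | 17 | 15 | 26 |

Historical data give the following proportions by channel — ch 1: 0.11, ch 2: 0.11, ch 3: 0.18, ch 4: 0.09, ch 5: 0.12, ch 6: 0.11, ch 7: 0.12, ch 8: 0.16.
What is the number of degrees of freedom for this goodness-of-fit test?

7

There are k = 8 categories and no parameters were estimated from the data, so df = 8 − 1 = 7.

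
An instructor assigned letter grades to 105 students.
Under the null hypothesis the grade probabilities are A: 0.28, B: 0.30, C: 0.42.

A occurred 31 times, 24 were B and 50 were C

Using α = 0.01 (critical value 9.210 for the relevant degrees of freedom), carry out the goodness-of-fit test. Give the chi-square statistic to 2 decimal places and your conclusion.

2.66; do not reject

Expected counts E_i = n·p_i: 105×0.28 = 29.4, 105×0.30 = 31.5, 105×0.42 = 44.1.
χ² = (31−29.4)²/29.4 + (24−31.5)²/31.5 + (50−44.1)²/44.1
   = 0.087 + 1.786 + 0.789
Sum = 2.66
df = 2. Since 2.66 < 9.210, we do not reject H₀.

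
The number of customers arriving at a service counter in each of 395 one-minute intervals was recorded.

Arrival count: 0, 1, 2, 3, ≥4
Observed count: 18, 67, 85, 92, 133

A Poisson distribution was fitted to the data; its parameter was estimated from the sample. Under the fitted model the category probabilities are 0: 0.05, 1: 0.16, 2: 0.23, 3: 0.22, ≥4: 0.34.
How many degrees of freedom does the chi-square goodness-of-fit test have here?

There are k = 5 categories and 1 parameter estimated from the data, so df = 5 − 1 − 1 = 3.

3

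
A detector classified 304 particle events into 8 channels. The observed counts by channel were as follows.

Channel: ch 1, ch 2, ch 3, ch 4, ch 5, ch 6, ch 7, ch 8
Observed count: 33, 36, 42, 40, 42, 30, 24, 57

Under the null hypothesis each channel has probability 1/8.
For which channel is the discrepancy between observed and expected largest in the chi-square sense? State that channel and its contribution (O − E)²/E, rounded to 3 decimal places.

ch 8, 9.500

Expected count for each of the 8 categories: 304/8 = 38.
χ² = (33−38)²/38 + (36−38)²/38 + (42−38)²/38 + (40−38)²/38 + (42−38)²/38 + (30−38)²/38 + (24−38)²/38 + (57−38)²/38
   = 0.6579 + 0.1053 + 0.4211 + 0.1053 + 0.4211 + 1.6842 + 5.1579 + 9.5000
The largest term is for ch 8: 9.500.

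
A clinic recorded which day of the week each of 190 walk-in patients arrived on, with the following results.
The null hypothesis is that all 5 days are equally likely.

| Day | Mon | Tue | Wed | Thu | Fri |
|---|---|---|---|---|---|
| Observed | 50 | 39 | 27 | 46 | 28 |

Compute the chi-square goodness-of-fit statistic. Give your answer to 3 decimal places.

Expected count for each of the 5 categories: 190/5 = 38.
cat         O        E   (O−E)²/E
Mon        50       38     3.7895
Tue        39       38     0.0263
Wed        27       38     3.1842
Thu        46       38     1.6842
Fri        28       38     2.6316
Sum = 11.316

11.316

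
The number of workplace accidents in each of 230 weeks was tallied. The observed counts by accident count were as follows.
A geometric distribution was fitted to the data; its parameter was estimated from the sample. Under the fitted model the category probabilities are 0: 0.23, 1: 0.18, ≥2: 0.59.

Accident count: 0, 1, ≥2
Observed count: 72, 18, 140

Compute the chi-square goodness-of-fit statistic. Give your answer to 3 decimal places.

Expected counts E_i = n·p_i: 230×0.23 = 52.9, 230×0.18 = 41.4, 230×0.59 = 135.7.
χ² = (72−52.9)²/52.9 + (18−41.4)²/41.4 + (140−135.7)²/135.7
   = 6.8962 + 13.2261 + 0.1363
Sum = 20.259

20.259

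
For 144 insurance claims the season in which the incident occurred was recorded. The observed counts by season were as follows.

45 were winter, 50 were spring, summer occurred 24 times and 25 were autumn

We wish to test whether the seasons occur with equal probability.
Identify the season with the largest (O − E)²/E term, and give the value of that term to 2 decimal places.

spring, 5.44

Expected count for each of the 4 categories: 144/4 = 36.
χ² = (45−36)²/36 + (50−36)²/36 + (24−36)²/36 + (25−36)²/36
   = 2.250 + 5.444 + 4.000 + 3.361
The largest term is for spring: 5.44.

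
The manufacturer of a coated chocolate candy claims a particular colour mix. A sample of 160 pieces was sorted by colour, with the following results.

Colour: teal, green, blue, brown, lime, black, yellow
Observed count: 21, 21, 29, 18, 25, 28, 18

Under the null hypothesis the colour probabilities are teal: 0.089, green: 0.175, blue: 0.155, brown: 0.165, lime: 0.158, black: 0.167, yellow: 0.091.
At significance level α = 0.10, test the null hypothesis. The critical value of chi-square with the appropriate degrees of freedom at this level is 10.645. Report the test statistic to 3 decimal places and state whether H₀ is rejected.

9.220; do not reject

Expected counts E_i = n·p_i: 160×0.089 = 14.24, 160×0.175 = 28, 160×0.155 = 24.8, 160×0.165 = 26.4, 160×0.158 = 25.28, 160×0.167 = 26.72, 160×0.091 = 14.56.
cat         O        E   (O−E)²/E
teal       21    14.24     3.2091
green      21       28     1.7500
blue       29     24.8     0.7113
brown      18     26.4     2.6727
lime       25    25.28     0.0031
black      28    26.72     0.0613
yellow     18    14.56     0.8127
Sum = 9.220
df = 6. Since 9.220 < 10.645, we do not reject H₀.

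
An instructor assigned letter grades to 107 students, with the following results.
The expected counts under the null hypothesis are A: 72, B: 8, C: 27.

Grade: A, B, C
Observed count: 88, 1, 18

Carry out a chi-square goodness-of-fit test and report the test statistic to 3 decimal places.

12.681

χ² = (88−72)²/72 + (1−8)²/8 + (18−27)²/27
   = 3.5556 + 6.1250 + 3.0000
Sum = 12.681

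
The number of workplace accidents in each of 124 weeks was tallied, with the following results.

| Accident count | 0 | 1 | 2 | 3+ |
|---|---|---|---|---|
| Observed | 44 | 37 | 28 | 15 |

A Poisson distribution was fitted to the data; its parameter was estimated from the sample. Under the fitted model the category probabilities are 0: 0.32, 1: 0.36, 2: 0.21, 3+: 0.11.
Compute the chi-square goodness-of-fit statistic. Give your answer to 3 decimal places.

Expected counts E_i = n·p_i: 124×0.32 = 39.68, 124×0.36 = 44.64, 124×0.21 = 26.04, 124×0.11 = 13.64.
cat         O        E   (O−E)²/E
0          44    39.68     0.4703
1          37    44.64     1.3076
2          28    26.04     0.1475
3+         15    13.64     0.1356
Sum = 2.061

2.061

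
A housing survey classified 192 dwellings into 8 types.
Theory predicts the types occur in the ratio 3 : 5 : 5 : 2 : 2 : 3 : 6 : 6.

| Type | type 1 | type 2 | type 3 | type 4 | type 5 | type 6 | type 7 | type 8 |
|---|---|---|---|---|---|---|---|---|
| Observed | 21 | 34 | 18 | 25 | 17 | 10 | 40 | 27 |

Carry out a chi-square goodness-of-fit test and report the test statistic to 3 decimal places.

Ratio total = 32. Expected counts: 192×3/32 = 18, 192×5/32 = 30, 192×5/32 = 30, 192×2/32 = 12, 192×2/32 = 12, 192×3/32 = 18, 192×6/32 = 36, 192×6/32 = 36.
χ² = (21−18)²/18 + (34−30)²/30 + (18−30)²/30 + (25−12)²/12 + (17−12)²/12 + (10−18)²/18 + (40−36)²/36 + (27−36)²/36
   = 0.5000 + 0.5333 + 4.8000 + 14.0833 + 2.0833 + 3.5556 + 0.4444 + 2.2500
Sum = 28.250

28.250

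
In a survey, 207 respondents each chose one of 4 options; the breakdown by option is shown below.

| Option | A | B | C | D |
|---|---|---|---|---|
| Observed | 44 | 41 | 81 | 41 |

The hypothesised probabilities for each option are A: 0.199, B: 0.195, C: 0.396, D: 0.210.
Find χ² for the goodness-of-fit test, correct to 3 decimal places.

Expected counts E_i = n·p_i: 207×0.199 = 41.193, 207×0.195 = 40.365, 207×0.396 = 81.972, 207×0.210 = 43.47.
cat         O        E   (O−E)²/E
A          44   41.193     0.1913
B          41   40.365     0.0100
C          81   81.972     0.0115
D          41    43.47     0.1403
Sum = 0.353

0.353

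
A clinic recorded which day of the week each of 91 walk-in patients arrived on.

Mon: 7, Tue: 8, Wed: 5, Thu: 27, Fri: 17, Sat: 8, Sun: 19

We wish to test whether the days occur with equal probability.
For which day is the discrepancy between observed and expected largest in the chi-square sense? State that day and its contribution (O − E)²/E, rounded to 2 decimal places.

Expected count for each of the 7 categories: 91/7 = 13.
cat         O        E   (O−E)²/E
Mon         7       13      2.769
Tue         8       13      1.923
Wed         5       13      4.923
Thu        27       13     15.077
Fri        17       13      1.231
Sat         8       13      1.923
Sun        19       13      2.769
The largest term is for Thu: 15.08.

Thu, 15.08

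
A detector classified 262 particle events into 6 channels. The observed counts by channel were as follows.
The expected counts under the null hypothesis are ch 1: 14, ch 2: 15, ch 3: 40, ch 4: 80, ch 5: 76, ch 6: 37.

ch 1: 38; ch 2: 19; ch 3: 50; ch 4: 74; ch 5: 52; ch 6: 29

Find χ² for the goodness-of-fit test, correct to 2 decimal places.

ch 1: (38 − 14)²/14 = 576/14 = 41.143
ch 2: (19 − 15)²/15 = 16/15 = 1.067
ch 3: (50 − 40)²/40 = 100/40 = 2.500
ch 4: (74 − 80)²/80 = 36/80 = 0.450
ch 5: (52 − 76)²/76 = 576/76 = 7.579
ch 6: (29 − 37)²/37 = 64/37 = 1.730
Sum = 54.47

54.47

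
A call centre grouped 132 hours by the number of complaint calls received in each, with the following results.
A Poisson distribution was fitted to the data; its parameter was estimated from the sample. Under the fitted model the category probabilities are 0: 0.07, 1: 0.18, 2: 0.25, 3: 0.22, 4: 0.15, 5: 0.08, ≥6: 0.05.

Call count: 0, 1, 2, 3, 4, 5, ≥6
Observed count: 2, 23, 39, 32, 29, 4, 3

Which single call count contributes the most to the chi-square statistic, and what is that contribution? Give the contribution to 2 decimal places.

Expected counts E_i = n·p_i: 132×0.07 = 9.24, 132×0.18 = 23.76, 132×0.25 = 33, 132×0.22 = 29.04, 132×0.15 = 19.8, 132×0.08 = 10.56, 132×0.05 = 6.6.
χ² = (2−9.24)²/9.24 + (23−23.76)²/23.76 + (39−33)²/33 + (32−29.04)²/29.04 + (29−19.8)²/19.8 + (4−10.56)²/10.56 + (3−6.6)²/6.6
   = 5.673 + 0.024 + 1.091 + 0.302 + 4.275 + 4.075 + 1.964
The largest term is for 0: 5.67.

0, 5.67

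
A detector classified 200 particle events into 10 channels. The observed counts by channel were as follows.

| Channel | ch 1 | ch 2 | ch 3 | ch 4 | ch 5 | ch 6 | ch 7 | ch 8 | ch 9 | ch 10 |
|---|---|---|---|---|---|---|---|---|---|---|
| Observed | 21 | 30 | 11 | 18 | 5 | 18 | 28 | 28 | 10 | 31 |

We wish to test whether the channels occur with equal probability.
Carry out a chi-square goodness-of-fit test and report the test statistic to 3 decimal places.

Under H₀ each category has probability 1/10, so each expected count is 200/10 = 20.
cat         O        E   (O−E)²/E
ch 1       21       20     0.0500
ch 2       30       20     5.0000
ch 3       11       20     4.0500
ch 4       18       20     0.2000
ch 5        5       20    11.2500
ch 6       18       20     0.2000
ch 7       28       20     3.2000
ch 8       28       20     3.2000
ch 9       10       20     5.0000
ch 10      31       20     6.0500
Sum = 38.200

38.200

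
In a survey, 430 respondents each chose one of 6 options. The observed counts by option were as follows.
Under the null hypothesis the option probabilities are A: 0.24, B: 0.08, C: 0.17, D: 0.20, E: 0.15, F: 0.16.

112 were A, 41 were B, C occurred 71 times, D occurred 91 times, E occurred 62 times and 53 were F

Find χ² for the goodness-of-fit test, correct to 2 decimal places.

6.09

Expected counts E_i = n·p_i: 430×0.24 = 103.2, 430×0.08 = 34.4, 430×0.17 = 73.1, 430×0.20 = 86, 430×0.15 = 64.5, 430×0.16 = 68.8.
A: (112 − 103.2)²/103.2 = 77.44/103.2 = 0.750
B: (41 − 34.4)²/34.4 = 43.56/34.4 = 1.266
C: (71 − 73.1)²/73.1 = 4.41/73.1 = 0.060
D: (91 − 86)²/86 = 25/86 = 0.291
E: (62 − 64.5)²/64.5 = 6.25/64.5 = 0.097
F: (53 − 68.8)²/68.8 = 249.64/68.8 = 3.628
Sum = 6.09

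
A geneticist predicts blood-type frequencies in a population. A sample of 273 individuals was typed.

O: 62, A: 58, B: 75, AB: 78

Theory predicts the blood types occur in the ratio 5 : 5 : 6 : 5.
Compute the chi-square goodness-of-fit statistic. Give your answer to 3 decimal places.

3.608

Ratio total = 21. Expected counts: 273×5/21 = 65, 273×5/21 = 65, 273×6/21 = 78, 273×5/21 = 65.
χ² = (62−65)²/65 + (58−65)²/65 + (75−78)²/78 + (78−65)²/65
   = 0.1385 + 0.7538 + 0.1154 + 2.6000
Sum = 3.608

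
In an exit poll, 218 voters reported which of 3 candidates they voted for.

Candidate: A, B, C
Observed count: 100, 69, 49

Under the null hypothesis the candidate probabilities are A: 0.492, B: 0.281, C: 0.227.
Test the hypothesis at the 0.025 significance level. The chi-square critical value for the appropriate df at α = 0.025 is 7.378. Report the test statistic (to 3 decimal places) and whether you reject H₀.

1.474; do not reject

Expected counts E_i = n·p_i: 218×0.492 = 107.256, 218×0.281 = 61.258, 218×0.227 = 49.486.
A: (100 − 107.256)²/107.256 = 52.649536/107.256 = 0.4909
B: (69 − 61.258)²/61.258 = 59.938564/61.258 = 0.9785
C: (49 − 49.486)²/49.486 = 0.236196/49.486 = 0.0048
Sum = 1.474
df = 2. Since 1.474 < 7.378, we do not reject H₀.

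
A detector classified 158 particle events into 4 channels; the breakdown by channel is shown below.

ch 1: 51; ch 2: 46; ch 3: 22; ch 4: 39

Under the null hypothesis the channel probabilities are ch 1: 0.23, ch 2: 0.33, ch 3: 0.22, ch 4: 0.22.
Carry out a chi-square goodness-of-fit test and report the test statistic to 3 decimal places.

11.838

Expected counts E_i = n·p_i: 158×0.23 = 36.34, 158×0.33 = 52.14, 158×0.22 = 34.76, 158×0.22 = 34.76.
cat         O        E   (O−E)²/E
ch 1       51    36.34     5.9140
ch 2       46    52.14     0.7230
ch 3       22    34.76     4.6841
ch 4       39    34.76     0.5172
Sum = 11.838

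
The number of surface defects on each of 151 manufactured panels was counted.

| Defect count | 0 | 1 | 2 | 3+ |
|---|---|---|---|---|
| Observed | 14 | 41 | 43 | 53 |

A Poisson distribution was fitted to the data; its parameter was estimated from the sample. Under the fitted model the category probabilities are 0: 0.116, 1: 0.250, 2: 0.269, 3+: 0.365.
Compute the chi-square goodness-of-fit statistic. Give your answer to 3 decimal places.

1.206

Expected counts E_i = n·p_i: 151×0.116 = 17.516, 151×0.250 = 37.75, 151×0.269 = 40.619, 151×0.365 = 55.115.
cat         O        E   (O−E)²/E
0          14   17.516     0.7058
1          41    37.75     0.2798
2          43   40.619     0.1396
3+         53   55.115     0.0812
Sum = 1.206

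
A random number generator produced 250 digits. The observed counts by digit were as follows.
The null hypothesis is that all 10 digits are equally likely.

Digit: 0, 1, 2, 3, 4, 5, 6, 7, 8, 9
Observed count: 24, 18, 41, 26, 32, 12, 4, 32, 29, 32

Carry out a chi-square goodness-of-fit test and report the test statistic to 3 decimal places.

Expected count for each of the 10 categories: 250/10 = 25.
cat         O        E   (O−E)²/E
0          24       25     0.0400
1          18       25     1.9600
2          41       25    10.2400
3          26       25     0.0400
4          32       25     1.9600
5          12       25     6.7600
6           4       25    17.6400
7          32       25     1.9600
8          29       25     0.6400
9          32       25     1.9600
Sum = 43.200

43.200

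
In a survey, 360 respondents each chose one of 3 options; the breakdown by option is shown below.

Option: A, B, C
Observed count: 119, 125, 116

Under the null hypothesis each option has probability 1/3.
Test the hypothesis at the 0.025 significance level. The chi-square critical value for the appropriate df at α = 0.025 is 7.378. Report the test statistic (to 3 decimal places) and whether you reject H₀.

0.350; do not reject

Under H₀ each category has probability 1/3, so each expected count is 360/3 = 120.
A: (119 − 120)²/120 = 1/120 = 0.0083
B: (125 − 120)²/120 = 25/120 = 0.2083
C: (116 − 120)²/120 = 16/120 = 0.1333
Sum = 0.350
df = 2. Since 0.350 < 7.378, we do not reject H₀.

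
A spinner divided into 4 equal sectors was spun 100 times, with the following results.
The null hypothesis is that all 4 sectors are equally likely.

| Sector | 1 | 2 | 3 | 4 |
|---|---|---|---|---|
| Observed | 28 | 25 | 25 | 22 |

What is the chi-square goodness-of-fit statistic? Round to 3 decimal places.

Expected count for each of the 4 categories: 100/4 = 25.
χ² = (28−25)²/25 + (25−25)²/25 + (25−25)²/25 + (22−25)²/25
   = 0.3600 + 0.0000 + 0.0000 + 0.3600
Sum = 0.720

0.720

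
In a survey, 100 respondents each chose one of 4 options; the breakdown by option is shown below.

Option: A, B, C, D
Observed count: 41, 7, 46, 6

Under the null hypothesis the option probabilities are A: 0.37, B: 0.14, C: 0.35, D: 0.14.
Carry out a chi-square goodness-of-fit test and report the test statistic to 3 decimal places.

11.961

Expected counts E_i = n·p_i: 100×0.37 = 37, 100×0.14 = 14, 100×0.35 = 35, 100×0.14 = 14.
χ² = (41−37)²/37 + (7−14)²/14 + (46−35)²/35 + (6−14)²/14
   = 0.4324 + 3.5000 + 3.4571 + 4.5714
Sum = 11.961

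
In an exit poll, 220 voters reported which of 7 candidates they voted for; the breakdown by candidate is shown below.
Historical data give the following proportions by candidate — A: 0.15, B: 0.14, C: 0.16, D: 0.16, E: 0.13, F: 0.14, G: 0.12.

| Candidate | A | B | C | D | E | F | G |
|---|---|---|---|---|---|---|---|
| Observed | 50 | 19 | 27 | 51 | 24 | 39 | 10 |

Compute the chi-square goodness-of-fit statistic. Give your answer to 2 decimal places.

Expected counts E_i = n·p_i: 220×0.15 = 33, 220×0.14 = 30.8, 220×0.16 = 35.2, 220×0.16 = 35.2, 220×0.13 = 28.6, 220×0.14 = 30.8, 220×0.12 = 26.4.
cat         O        E   (O−E)²/E
A          50       33      8.758
B          19     30.8      4.521
C          27     35.2      1.910
D          51     35.2      7.092
E          24     28.6      0.740
F          39     30.8      2.183
G          10     26.4     10.188
Sum = 35.39

35.39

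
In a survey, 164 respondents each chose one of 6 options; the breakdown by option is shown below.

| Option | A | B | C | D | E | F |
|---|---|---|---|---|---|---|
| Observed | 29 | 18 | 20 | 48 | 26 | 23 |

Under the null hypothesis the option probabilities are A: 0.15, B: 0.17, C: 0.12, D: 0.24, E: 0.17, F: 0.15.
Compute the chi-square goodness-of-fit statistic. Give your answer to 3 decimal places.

6.421

Expected counts E_i = n·p_i: 164×0.15 = 24.6, 164×0.17 = 27.88, 164×0.12 = 19.68, 164×0.24 = 39.36, 164×0.17 = 27.88, 164×0.15 = 24.6.
A: (29 − 24.6)²/24.6 = 19.36/24.6 = 0.7870
B: (18 − 27.88)²/27.88 = 97.6144/27.88 = 3.5012
C: (20 − 19.68)²/19.68 = 0.1024/19.68 = 0.0052
D: (48 − 39.36)²/39.36 = 74.6496/39.36 = 1.8966
E: (26 − 27.88)²/27.88 = 3.5344/27.88 = 0.1268
F: (23 − 24.6)²/24.6 = 2.56/24.6 = 0.1041
Sum = 6.421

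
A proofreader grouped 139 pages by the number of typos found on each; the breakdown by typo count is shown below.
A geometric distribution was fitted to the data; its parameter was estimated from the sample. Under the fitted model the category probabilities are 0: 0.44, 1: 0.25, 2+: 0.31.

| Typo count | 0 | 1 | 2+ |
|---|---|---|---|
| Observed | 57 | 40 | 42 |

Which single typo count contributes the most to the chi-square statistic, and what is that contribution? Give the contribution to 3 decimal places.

Expected counts E_i = n·p_i: 139×0.44 = 61.16, 139×0.25 = 34.75, 139×0.31 = 43.09.
cat         O        E   (O−E)²/E
0          57    61.16     0.2830
1          40    34.75     0.7932
2+         42    43.09     0.0276
The largest term is for 1: 0.793.

1, 0.793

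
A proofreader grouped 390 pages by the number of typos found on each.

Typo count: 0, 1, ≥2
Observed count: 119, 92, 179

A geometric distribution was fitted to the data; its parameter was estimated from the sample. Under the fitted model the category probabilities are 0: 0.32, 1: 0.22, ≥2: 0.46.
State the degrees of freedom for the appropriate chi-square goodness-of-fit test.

There are k = 3 categories and 1 parameter estimated from the data, so df = 3 − 1 − 1 = 1.

1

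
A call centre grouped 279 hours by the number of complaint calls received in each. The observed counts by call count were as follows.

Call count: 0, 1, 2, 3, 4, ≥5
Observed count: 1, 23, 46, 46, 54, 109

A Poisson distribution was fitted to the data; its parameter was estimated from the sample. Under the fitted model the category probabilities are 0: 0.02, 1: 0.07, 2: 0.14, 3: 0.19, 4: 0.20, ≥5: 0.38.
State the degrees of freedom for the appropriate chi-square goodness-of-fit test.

There are k = 6 categories and 1 parameter estimated from the data, so df = 6 − 1 − 1 = 4.

4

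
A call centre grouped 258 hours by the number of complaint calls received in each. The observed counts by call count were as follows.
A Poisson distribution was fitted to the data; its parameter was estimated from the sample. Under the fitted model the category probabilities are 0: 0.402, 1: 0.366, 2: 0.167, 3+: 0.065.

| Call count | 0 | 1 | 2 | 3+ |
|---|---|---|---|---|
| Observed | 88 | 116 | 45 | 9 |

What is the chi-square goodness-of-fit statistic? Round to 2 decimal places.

Expected counts E_i = n·p_i: 258×0.402 = 103.716, 258×0.366 = 94.428, 258×0.167 = 43.086, 258×0.065 = 16.77.
cat         O        E   (O−E)²/E
0          88  103.716      2.381
1         116   94.428      4.928
2          45   43.086      0.085
3+          9    16.77      3.600
Sum = 10.99

10.99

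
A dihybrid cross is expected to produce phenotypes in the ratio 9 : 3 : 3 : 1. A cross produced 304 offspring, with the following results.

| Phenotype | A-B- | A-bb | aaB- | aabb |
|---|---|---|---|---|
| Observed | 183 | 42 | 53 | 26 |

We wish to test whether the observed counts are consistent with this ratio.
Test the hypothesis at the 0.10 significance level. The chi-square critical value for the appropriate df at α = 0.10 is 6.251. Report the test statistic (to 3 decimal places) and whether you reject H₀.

Ratio total = 16. Expected counts: 304×9/16 = 171, 304×3/16 = 57, 304×3/16 = 57, 304×1/16 = 19.
cat         O        E   (O−E)²/E
A-B-      183      171     0.8421
A-bb       42       57     3.9474
aaB-       53       57     0.2807
aabb       26       19     2.5789
Sum = 7.649
df = 3. Since 7.649 > 6.251, we reject H₀.

7.649; reject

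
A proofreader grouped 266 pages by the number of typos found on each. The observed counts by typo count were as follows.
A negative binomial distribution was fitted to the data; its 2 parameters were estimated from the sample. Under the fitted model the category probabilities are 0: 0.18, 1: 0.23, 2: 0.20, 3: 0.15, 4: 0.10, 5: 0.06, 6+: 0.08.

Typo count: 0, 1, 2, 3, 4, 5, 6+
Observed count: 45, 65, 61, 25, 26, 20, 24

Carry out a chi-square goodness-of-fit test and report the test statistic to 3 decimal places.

8.503

Expected counts E_i = n·p_i: 266×0.18 = 47.88, 266×0.23 = 61.18, 266×0.20 = 53.2, 266×0.15 = 39.9, 266×0.10 = 26.6, 266×0.06 = 15.96, 266×0.08 = 21.28.
0: (45 − 47.88)²/47.88 = 8.2944/47.88 = 0.1732
1: (65 − 61.18)²/61.18 = 14.5924/61.18 = 0.2385
2: (61 − 53.2)²/53.2 = 60.84/53.2 = 1.1436
3: (25 − 39.9)²/39.9 = 222.01/39.9 = 5.5642
4: (26 − 26.6)²/26.6 = 0.36/26.6 = 0.0135
5: (20 − 15.96)²/15.96 = 16.3216/15.96 = 1.0227
6+: (24 − 21.28)²/21.28 = 7.3984/21.28 = 0.3477
Sum = 8.503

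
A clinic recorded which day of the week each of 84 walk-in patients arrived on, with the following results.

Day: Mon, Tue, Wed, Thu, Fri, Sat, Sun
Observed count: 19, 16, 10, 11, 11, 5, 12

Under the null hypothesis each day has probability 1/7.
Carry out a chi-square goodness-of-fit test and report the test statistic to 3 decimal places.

10.000

Under H₀ each category has probability 1/7, so each expected count is 84/7 = 12.
χ² = (19−12)²/12 + (16−12)²/12 + (10−12)²/12 + (11−12)²/12 + (11−12)²/12 + (5−12)²/12 + (12−12)²/12
   = 4.0833 + 1.3333 + 0.3333 + 0.0833 + 0.0833 + 4.0833 + 0.0000
Sum = 10.000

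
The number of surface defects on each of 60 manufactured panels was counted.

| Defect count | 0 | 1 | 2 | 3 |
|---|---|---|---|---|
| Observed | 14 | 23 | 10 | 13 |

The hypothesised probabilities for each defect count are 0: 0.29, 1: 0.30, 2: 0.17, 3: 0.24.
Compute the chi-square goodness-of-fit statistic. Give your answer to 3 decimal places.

Expected counts E_i = n·p_i: 60×0.29 = 17.4, 60×0.30 = 18, 60×0.17 = 10.2, 60×0.24 = 14.4.
cat         O        E   (O−E)²/E
0          14     17.4     0.6644
1          23       18     1.3889
2          10     10.2     0.0039
3          13     14.4     0.1361
Sum = 2.193

2.193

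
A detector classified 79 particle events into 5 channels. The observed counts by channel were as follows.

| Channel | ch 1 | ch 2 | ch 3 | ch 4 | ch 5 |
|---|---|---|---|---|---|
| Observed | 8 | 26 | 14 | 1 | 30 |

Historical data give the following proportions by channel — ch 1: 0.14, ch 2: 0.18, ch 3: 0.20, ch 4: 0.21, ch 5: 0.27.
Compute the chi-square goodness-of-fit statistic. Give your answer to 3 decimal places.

28.985

Expected counts E_i = n·p_i: 79×0.14 = 11.06, 79×0.18 = 14.22, 79×0.20 = 15.8, 79×0.21 = 16.59, 79×0.27 = 21.33.
cat         O        E   (O−E)²/E
ch 1        8    11.06     0.8466
ch 2       26    14.22     9.7587
ch 3       14     15.8     0.2051
ch 4        1    16.59    14.6503
ch 5       30    21.33     3.5241
Sum = 28.985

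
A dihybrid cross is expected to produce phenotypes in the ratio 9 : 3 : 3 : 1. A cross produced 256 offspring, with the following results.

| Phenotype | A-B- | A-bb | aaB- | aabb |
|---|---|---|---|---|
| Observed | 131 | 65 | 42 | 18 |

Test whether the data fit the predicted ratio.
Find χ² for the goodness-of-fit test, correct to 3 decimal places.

8.194

Ratio total = 16. Expected counts: 256×9/16 = 144, 256×3/16 = 48, 256×3/16 = 48, 256×1/16 = 16.
A-B-: (131 − 144)²/144 = 169/144 = 1.1736
A-bb: (65 − 48)²/48 = 289/48 = 6.0208
aaB-: (42 − 48)²/48 = 36/48 = 0.7500
aabb: (18 − 16)²/16 = 4/16 = 0.2500
Sum = 8.194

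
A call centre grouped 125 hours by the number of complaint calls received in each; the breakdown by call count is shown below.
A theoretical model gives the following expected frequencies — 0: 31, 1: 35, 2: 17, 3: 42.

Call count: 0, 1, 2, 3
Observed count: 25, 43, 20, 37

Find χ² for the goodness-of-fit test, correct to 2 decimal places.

0: (25 − 31)²/31 = 36/31 = 1.161
1: (43 − 35)²/35 = 64/35 = 1.829
2: (20 − 17)²/17 = 9/17 = 0.529
3: (37 − 42)²/42 = 25/42 = 0.595
Sum = 4.11

4.11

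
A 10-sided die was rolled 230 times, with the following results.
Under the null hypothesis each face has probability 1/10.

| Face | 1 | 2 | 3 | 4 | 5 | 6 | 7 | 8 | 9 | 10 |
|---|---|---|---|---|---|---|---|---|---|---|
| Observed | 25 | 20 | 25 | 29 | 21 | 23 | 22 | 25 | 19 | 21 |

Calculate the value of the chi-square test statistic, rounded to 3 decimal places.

3.565

Expected count for each of the 10 categories: 230/10 = 23.
cat         O        E   (O−E)²/E
1          25       23     0.1739
2          20       23     0.3913
3          25       23     0.1739
4          29       23     1.5652
5          21       23     0.1739
6          23       23     0.0000
7          22       23     0.0435
8          25       23     0.1739
9          19       23     0.6957
10         21       23     0.1739
Sum = 3.565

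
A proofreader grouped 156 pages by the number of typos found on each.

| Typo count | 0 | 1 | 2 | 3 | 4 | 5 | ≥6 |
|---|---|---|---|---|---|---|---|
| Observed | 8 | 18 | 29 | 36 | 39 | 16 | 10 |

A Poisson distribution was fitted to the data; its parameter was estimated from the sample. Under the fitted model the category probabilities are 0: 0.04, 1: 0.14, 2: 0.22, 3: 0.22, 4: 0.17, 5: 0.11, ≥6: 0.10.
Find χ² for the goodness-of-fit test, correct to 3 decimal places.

10.040

Expected counts E_i = n·p_i: 156×0.04 = 6.24, 156×0.14 = 21.84, 156×0.22 = 34.32, 156×0.22 = 34.32, 156×0.17 = 26.52, 156×0.11 = 17.16, 156×0.10 = 15.6.
χ² = (8−6.24)²/6.24 + (18−21.84)²/21.84 + (29−34.32)²/34.32 + (36−34.32)²/34.32 + (39−26.52)²/26.52 + (16−17.16)²/17.16 + (10−15.6)²/15.6
   = 0.4964 + 0.6752 + 0.8247 + 0.0822 + 5.8729 + 0.0784 + 2.0103
Sum = 10.040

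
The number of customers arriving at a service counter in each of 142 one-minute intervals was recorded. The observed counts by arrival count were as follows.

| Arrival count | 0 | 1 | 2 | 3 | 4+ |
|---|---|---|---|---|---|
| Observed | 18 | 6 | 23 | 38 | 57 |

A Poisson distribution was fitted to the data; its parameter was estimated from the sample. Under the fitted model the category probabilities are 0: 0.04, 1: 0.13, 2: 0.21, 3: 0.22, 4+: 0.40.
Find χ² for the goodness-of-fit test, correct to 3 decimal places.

Expected counts E_i = n·p_i: 142×0.04 = 5.68, 142×0.13 = 18.46, 142×0.21 = 29.82, 142×0.22 = 31.24, 142×0.40 = 56.8.
cat         O        E   (O−E)²/E
0          18     5.68    26.7223
1           6    18.46     8.4102
2          23    29.82     1.5598
3          38    31.24     1.4628
4+         57     56.8     0.0007
Sum = 38.156

38.156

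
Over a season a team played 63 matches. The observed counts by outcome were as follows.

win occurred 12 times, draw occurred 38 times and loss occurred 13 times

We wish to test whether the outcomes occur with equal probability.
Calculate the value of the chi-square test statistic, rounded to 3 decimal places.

20.667

Under H₀ each category has probability 1/3, so each expected count is 63/3 = 21.
win: (12 − 21)²/21 = 81/21 = 3.8571
draw: (38 − 21)²/21 = 289/21 = 13.7619
loss: (13 − 21)²/21 = 64/21 = 3.0476
Sum = 20.667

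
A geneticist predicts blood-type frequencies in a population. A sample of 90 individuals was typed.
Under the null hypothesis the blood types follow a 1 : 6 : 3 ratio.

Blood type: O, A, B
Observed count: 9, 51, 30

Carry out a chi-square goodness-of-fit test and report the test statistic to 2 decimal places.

0.50

Ratio total = 10. Expected counts: 90×1/10 = 9, 90×6/10 = 54, 90×3/10 = 27.
χ² = (9−9)²/9 + (51−54)²/54 + (30−27)²/27
   = 0.000 + 0.167 + 0.333
Sum = 0.50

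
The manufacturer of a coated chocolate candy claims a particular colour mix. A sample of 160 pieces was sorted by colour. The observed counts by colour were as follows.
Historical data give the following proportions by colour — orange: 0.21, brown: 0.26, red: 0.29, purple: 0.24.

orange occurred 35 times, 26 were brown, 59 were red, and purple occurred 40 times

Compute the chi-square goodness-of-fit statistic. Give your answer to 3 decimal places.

Expected counts E_i = n·p_i: 160×0.21 = 33.6, 160×0.26 = 41.6, 160×0.29 = 46.4, 160×0.24 = 38.4.
χ² = (35−33.6)²/33.6 + (26−41.6)²/41.6 + (59−46.4)²/46.4 + (40−38.4)²/38.4
   = 0.0583 + 5.8500 + 3.4216 + 0.0667
Sum = 9.397

9.397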